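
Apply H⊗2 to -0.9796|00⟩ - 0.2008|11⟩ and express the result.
-0.5902|00⟩ - 0.3894|01⟩ - 0.3894|10⟩ - 0.5902|11⟩

H⊗2 gives amp(|y⟩) = (1/2) Σ_x (−1)^(x·y) amp(|x⟩), where x·y is the number of positions in which both x and y have a 1.
|00⟩: (-0.9796 - 0.2008)/2 = -0.5902
|01⟩: (-0.9796 + 0.2008)/2 = -0.3894
|10⟩: (-0.9796 + 0.2008)/2 = -0.3894
|11⟩: (-0.9796 - 0.2008)/2 = -0.5902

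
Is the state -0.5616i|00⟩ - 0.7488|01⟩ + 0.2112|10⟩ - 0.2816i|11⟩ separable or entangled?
Separable

Writing the state as a|00⟩ + b|01⟩ + c|10⟩ + d|11⟩, it is a product state iff ad − bc = 0.
Here (a, b, c, d) = (-0.5616i, -0.7488, 0.2112, -0.2816i): ad − bc = (-0.5616i)(-0.2816i) − (-0.7488)(0.2112) = 0, so the state is separable.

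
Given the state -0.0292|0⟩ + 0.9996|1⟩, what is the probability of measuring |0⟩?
0.0008526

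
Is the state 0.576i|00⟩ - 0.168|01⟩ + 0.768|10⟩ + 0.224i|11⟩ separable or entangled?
Separable

Writing the state as a|00⟩ + b|01⟩ + c|10⟩ + d|11⟩, it is a product state iff ad − bc = 0.
Here (a, b, c, d) = (0.576i, -0.168, 0.768, 0.224i): ad − bc = (0.576i)(0.224i) − (-0.168)(0.768) = 0, so the state is separable.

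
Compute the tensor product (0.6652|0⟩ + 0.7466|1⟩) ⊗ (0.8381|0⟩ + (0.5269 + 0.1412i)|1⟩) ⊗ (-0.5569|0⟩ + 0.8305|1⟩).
-0.3105|000⟩ + 0.463|001⟩ + (-0.1952 - 0.05231i)|010⟩ + (0.2911 + 0.07801i)|011⟩ - 0.3485|100⟩ + 0.5197|101⟩ + (-0.2191 - 0.05871i)|110⟩ + (0.3267 + 0.08755i)|111⟩

amp(|b₁b₂…⟩) = product of the factor amplitudes for bits b₁, b₂, …; only kets whose every factor amplitude is nonzero survive.
|000⟩: (0.6652)(0.8381)(-0.5569) = -0.3105
|001⟩: (0.6652)(0.8381)(0.8305) = 0.463
|010⟩: (0.6652)(0.5269 + 0.1412i)(-0.5569) = (-0.1952 - 0.05231i)
|011⟩: (0.6652)(0.5269 + 0.1412i)(0.8305) = (0.2911 + 0.07801i)
|100⟩: (0.7466)(0.8381)(-0.5569) = -0.3485
|101⟩: (0.7466)(0.8381)(0.8305) = 0.5197
|110⟩: (0.7466)(0.5269 + 0.1412i)(-0.5569) = (-0.2191 - 0.05871i)
|111⟩: (0.7466)(0.5269 + 0.1412i)(0.8305) = (0.3267 + 0.08755i)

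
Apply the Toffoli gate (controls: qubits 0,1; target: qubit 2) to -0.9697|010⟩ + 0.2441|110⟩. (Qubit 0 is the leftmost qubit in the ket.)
-0.9697|010⟩ + 0.2441|111⟩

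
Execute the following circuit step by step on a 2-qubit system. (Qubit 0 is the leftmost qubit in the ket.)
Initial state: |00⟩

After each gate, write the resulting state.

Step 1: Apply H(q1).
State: 1/√2|00⟩ + 1/√2|01⟩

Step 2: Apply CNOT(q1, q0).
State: 1/√2|00⟩ + 1/√2|11⟩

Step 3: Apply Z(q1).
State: 1/√2|00⟩ - 1/√2|11⟩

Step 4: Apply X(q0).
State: -1/√2|01⟩ + 1/√2|10⟩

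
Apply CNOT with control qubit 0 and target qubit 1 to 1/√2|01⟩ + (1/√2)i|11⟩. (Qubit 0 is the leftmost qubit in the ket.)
1/√2|01⟩ + (1/√2)i|10⟩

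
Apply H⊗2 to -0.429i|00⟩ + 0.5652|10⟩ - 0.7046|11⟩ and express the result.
(-0.0697 - 0.2145i)|00⟩ + (0.6349 - 0.2145i)|01⟩ + (0.0697 - 0.2145i)|10⟩ + (-0.6349 - 0.2145i)|11⟩

H⊗2 gives amp(|y⟩) = (1/2) Σ_x (−1)^(x·y) amp(|x⟩), where x·y is the number of positions in which both x and y have a 1.
|00⟩: (-0.429i + 0.5652 - 0.7046)/2 = (-0.0697 - 0.2145i)
|01⟩: (-0.429i + 0.5652 + 0.7046)/2 = (0.6349 - 0.2145i)
|10⟩: (-0.429i - 0.5652 + 0.7046)/2 = (0.0697 - 0.2145i)
|11⟩: (-0.429i - 0.5652 - 0.7046)/2 = (-0.6349 - 0.2145i)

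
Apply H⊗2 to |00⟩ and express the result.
1/2|00⟩ + 1/2|01⟩ + 1/2|10⟩ + 1/2|11⟩

H⊗2 gives amp(|y⟩) = (1/2) Σ_x (−1)^(x·y) amp(|x⟩), where x·y is the number of positions in which both x and y have a 1.
|00⟩: (1)/2 = 1/2
|01⟩: (1)/2 = 1/2
|10⟩: (1)/2 = 1/2
|11⟩: (1)/2 = 1/2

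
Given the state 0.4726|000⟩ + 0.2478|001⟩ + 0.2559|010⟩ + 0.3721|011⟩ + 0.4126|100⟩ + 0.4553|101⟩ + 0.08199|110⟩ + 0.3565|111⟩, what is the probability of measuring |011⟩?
0.1385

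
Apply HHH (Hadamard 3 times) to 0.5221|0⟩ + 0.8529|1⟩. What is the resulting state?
0.9723|0⟩ - 0.2339|1⟩

H² = I, so H^3 = H: a single Hadamard. With (a, b) = (0.5221, 0.8529), H gives ((a + b)/√2, (a − b)/√2) = (0.9723, -0.2339).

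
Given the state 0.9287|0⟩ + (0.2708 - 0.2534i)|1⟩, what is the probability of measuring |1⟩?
0.1375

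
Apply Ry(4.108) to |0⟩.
-0.4646|0⟩ + 0.8855|1⟩

Ry(4.108) = [[cos(θ/2), −sin(θ/2)], [sin(θ/2), cos(θ/2)]]; θ = 4.108, cos(θ/2) ≈ -0.464618, sin(θ/2) ≈ 0.885511.
With a = amp(|0⟩) = 1 and b = amp(|1⟩) = 0:
new amp(|0⟩) = (-0.464618)·a + (-0.885511)·b = -0.4646
new amp(|1⟩) = (0.885511)·a + (-0.464618)·b = 0.8855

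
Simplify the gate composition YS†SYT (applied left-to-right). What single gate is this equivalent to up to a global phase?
T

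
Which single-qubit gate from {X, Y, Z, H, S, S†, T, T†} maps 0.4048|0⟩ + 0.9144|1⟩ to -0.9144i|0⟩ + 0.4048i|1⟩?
Y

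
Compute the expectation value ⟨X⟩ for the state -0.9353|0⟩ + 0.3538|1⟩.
-0.6618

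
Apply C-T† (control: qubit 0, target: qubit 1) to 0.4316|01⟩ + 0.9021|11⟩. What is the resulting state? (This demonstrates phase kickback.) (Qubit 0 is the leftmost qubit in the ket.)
0.4316|01⟩ + (0.6379 - 0.6379i)|11⟩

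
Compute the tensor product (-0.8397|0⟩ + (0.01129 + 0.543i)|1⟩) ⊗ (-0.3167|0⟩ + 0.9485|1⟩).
0.2659|00⟩ - 0.7965|01⟩ + (-0.003576 - 0.172i)|10⟩ + (0.01071 + 0.515i)|11⟩

amp(|b₁b₂…⟩) = product of the factor amplitudes for bits b₁, b₂, …; only kets whose every factor amplitude is nonzero survive.
|00⟩: (-0.8397)(-0.3167) = 0.2659
|01⟩: (-0.8397)(0.9485) = -0.7965
|10⟩: (0.01129 + 0.543i)(-0.3167) = (-0.003576 - 0.172i)
|11⟩: (0.01129 + 0.543i)(0.9485) = (0.01071 + 0.515i)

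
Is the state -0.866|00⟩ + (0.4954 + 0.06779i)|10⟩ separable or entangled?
Separable

Writing the state as a|00⟩ + b|01⟩ + c|10⟩ + d|11⟩, it is a product state iff ad − bc = 0.
Here (a, b, c, d) = (-0.866, 0, (0.4954 + 0.06779i), 0): ad − bc = (-0.866)(0) − (0)(0.4954 + 0.06779i) = 0, so the state is separable.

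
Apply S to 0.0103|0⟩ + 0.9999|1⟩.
0.0103|0⟩ + 0.9999i|1⟩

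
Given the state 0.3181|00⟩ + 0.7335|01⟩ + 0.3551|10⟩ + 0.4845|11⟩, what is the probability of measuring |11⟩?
0.2347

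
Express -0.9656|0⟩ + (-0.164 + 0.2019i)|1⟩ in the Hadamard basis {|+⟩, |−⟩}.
(-0.7987 + 0.1428i)|+⟩ + (-0.5668 - 0.1428i)|−⟩

With |ψ⟩ = α|0⟩ + β|1⟩, the Hadamard-basis coefficients are ⟨+|ψ⟩ = (α + β)/√2 and ⟨−|ψ⟩ = (α − β)/√2.
Here α = -0.9656, β = (-0.164 + 0.2019i): (α + β)/√2 = (-0.7987 + 0.1428i), (α − β)/√2 = (-0.5668 - 0.1428i).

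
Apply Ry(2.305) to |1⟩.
-0.9138|0⟩ + 0.4062|1⟩

Ry(2.305) = [[cos(θ/2), −sin(θ/2)], [sin(θ/2), cos(θ/2)]]; θ = 2.305, cos(θ/2) ≈ 0.406204, sin(θ/2) ≈ 0.913782.
With a = amp(|0⟩) = 0 and b = amp(|1⟩) = 1:
new amp(|0⟩) = (0.406204)·a + (-0.913782)·b = -0.9138
new amp(|1⟩) = (0.913782)·a + (0.406204)·b = 0.4062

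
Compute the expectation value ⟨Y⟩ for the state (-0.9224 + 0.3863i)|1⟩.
0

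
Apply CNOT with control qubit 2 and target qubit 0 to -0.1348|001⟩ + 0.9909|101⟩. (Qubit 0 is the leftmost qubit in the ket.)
0.9909|001⟩ - 0.1348|101⟩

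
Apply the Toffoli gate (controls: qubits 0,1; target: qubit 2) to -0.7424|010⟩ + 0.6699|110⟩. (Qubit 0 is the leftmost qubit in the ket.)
-0.7424|010⟩ + 0.6699|111⟩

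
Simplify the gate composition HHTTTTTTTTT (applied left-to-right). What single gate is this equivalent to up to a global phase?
T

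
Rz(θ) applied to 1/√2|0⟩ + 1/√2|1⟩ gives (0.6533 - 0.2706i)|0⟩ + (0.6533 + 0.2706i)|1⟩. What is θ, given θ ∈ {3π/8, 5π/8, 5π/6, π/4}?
π/4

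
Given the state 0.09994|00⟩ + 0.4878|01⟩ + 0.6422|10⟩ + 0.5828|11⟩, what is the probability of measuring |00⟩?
0.009988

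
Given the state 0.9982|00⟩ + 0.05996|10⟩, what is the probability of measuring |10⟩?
0.003595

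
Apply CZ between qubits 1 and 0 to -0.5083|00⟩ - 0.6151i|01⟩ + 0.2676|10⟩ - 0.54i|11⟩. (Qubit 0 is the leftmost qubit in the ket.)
-0.5083|00⟩ - 0.6151i|01⟩ + 0.2676|10⟩ + 0.54i|11⟩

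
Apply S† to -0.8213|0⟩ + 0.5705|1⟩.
-0.8213|0⟩ - 0.5705i|1⟩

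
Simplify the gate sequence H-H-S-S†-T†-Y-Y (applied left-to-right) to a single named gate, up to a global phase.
T†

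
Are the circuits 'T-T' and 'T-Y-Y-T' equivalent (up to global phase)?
Yes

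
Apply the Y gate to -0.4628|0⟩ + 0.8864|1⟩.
-0.8864i|0⟩ - 0.4628i|1⟩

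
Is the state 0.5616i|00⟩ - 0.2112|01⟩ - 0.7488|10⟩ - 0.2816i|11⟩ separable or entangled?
Separable

Writing the state as a|00⟩ + b|01⟩ + c|10⟩ + d|11⟩, it is a product state iff ad − bc = 0.
Here (a, b, c, d) = (0.5616i, -0.2112, -0.7488, -0.2816i): ad − bc = (0.5616i)(-0.2816i) − (-0.2112)(-0.7488) = 0, so the state is separable.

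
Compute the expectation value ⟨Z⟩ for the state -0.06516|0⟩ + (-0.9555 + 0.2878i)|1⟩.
-0.9916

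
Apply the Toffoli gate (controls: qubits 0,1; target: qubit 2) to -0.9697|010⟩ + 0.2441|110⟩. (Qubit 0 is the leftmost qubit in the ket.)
-0.9697|010⟩ + 0.2441|111⟩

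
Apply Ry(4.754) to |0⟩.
-0.7217|0⟩ + 0.6922|1⟩

Ry(4.754) = [[cos(θ/2), −sin(θ/2)], [sin(θ/2), cos(θ/2)]]; θ = 4.754, cos(θ/2) ≈ -0.721664, sin(θ/2) ≈ 0.692243.
With a = amp(|0⟩) = 1 and b = amp(|1⟩) = 0:
new amp(|0⟩) = (-0.721664)·a + (-0.692243)·b = -0.7217
new amp(|1⟩) = (0.692243)·a + (-0.721664)·b = 0.6922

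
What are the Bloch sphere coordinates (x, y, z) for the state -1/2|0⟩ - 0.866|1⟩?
(0.866, 0, -0.5)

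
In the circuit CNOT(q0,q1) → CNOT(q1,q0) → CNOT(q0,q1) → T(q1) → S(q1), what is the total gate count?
5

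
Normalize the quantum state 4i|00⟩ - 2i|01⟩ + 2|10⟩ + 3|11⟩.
0.6963i|00⟩ - 0.3482i|01⟩ + 0.3482|10⟩ + 0.5222|11⟩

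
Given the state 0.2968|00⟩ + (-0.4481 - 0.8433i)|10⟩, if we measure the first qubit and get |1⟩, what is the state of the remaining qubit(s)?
(-0.4692 - 0.8831i)|0⟩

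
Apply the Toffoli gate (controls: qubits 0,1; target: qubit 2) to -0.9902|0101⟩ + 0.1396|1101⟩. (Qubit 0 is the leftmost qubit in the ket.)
-0.9902|0101⟩ + 0.1396|1111⟩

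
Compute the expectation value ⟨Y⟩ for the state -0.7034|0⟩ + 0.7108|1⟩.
0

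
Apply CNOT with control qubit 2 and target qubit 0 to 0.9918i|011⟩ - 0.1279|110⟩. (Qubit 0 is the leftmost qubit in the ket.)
-0.1279|110⟩ + 0.9918i|111⟩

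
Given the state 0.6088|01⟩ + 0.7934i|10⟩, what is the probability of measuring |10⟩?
0.6295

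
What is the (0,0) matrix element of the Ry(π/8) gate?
0.9808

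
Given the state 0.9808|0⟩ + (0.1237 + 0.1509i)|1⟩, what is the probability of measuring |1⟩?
0.03807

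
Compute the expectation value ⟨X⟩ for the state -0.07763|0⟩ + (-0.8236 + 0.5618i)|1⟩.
0.1279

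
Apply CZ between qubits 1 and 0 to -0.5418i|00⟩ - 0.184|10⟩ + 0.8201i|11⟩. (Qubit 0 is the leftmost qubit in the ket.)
-0.5418i|00⟩ - 0.184|10⟩ - 0.8201i|11⟩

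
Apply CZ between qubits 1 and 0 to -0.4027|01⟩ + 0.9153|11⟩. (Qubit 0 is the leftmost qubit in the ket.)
-0.4027|01⟩ - 0.9153|11⟩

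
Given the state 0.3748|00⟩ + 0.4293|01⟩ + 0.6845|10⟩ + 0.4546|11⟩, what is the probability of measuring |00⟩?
0.1405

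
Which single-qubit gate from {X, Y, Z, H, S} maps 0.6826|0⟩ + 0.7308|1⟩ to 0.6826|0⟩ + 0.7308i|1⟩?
S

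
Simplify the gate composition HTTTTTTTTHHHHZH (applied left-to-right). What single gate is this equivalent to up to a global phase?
X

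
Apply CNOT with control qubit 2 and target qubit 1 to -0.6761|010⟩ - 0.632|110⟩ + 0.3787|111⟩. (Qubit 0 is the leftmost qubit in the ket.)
-0.6761|010⟩ + 0.3787|101⟩ - 0.632|110⟩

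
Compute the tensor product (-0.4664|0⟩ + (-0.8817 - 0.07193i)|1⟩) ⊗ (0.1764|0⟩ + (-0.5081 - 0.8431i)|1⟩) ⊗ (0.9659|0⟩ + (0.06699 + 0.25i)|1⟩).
-0.07947|000⟩ + (-0.005511 - 0.02057i)|001⟩ + (0.2289 + 0.3798i)|010⟩ + (-0.08243 + 0.08559i)|011⟩ + (-0.1502 - 0.01226i)|100⟩ + (-0.007247 - 0.03973i)|101⟩ + (0.3741 + 0.7533i)|110⟩ + (-0.169 + 0.1491i)|111⟩

amp(|b₁b₂…⟩) = product of the factor amplitudes for bits b₁, b₂, …; only kets whose every factor amplitude is nonzero survive.
|000⟩: (-0.4664)(0.1764)(0.9659) = -0.07947
|001⟩: (-0.4664)(0.1764)(0.06699 + 0.25i) = (-0.005511 - 0.02057i)
|010⟩: (-0.4664)(-0.5081 - 0.8431i)(0.9659) = (0.2289 + 0.3798i)
|011⟩: (-0.4664)(-0.5081 - 0.8431i)(0.06699 + 0.25i) = (-0.08243 + 0.08559i)
|100⟩: (-0.8817 - 0.07193i)(0.1764)(0.9659) = (-0.1502 - 0.01226i)
|101⟩: (-0.8817 - 0.07193i)(0.1764)(0.06699 + 0.25i) = (-0.007247 - 0.03973i)
|110⟩: (-0.8817 - 0.07193i)(-0.5081 - 0.8431i)(0.9659) = (0.3741 + 0.7533i)
|111⟩: (-0.8817 - 0.07193i)(-0.5081 - 0.8431i)(0.06699 + 0.25i) = (-0.169 + 0.1491i)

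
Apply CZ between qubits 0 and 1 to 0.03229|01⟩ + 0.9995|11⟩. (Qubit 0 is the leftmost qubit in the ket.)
0.03229|01⟩ - 0.9995|11⟩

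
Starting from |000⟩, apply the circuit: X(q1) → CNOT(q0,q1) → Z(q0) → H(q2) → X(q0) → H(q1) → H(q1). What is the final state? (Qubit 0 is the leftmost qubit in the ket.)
1/√2|110⟩ + 1/√2|111⟩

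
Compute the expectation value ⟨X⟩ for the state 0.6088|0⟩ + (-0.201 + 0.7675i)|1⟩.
-0.2447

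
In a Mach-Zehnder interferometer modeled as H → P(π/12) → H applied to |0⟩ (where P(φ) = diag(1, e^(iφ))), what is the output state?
(0.983 + 0.1294i)|0⟩ + (0.01704 - 0.1294i)|1⟩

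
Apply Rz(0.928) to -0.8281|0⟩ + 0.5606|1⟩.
(-0.7405 + 0.3706i)|0⟩ + (0.5013 + 0.2509i)|1⟩

Rz(0.928) = [[e^(−iθ/2), 0], [0, e^(iθ/2)]] with e^(±iθ/2) = cos(θ/2) ± i·sin(θ/2); θ = 0.928, cos(θ/2) ≈ 0.89427, sin(θ/2) ≈ 0.447529.
With a = amp(|0⟩) = -0.8281 and b = amp(|1⟩) = 0.5606:
new amp(|0⟩) = (0.89427 - 0.447529i)·a = (-0.7405 + 0.3706i)
new amp(|1⟩) = (0.89427 + 0.447529i)·b = (0.5013 + 0.2509i)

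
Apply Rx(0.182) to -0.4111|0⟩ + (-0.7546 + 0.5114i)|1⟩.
(-0.3629 + 0.06857i)|0⟩ + (-0.7515 + 0.5466i)|1⟩

Rx(0.182) = [[cos(θ/2), −i·sin(θ/2)], [−i·sin(θ/2), cos(θ/2)]]; θ = 0.182, cos(θ/2) ≈ 0.995862, sin(θ/2) ≈ 0.0908745.
With a = amp(|0⟩) = -0.4111 and b = amp(|1⟩) = (-0.7546 + 0.5114i):
new amp(|0⟩) = (0.995862)·a + (-0.0908745i)·b = (-0.3629 + 0.06857i)
new amp(|1⟩) = (-0.0908745i)·a + (0.995862)·b = (-0.7515 + 0.5466i)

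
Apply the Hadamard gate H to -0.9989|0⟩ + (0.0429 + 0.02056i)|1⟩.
(-0.676 + 0.01454i)|0⟩ + (-0.7367 - 0.01454i)|1⟩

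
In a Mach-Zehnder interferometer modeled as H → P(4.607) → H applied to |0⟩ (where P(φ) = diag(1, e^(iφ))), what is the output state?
(0.4474 - 0.4972i)|0⟩ + (0.5526 + 0.4972i)|1⟩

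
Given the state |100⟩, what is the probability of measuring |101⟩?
0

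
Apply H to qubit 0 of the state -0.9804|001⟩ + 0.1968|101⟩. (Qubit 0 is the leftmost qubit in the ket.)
-0.5541|001⟩ - 0.8324|101⟩

H on qubit 0 mixes each pair of kets that differ only in qubit 0: amplitudes (a, b) of (|…0…⟩, |…1…⟩) become ((a + b)/√2, (a − b)/√2). Kets absent from the input have amplitude 0.
(|001⟩, |101⟩): (a, b) = (-0.9804, 0.1968) → (-0.5541, -0.8324)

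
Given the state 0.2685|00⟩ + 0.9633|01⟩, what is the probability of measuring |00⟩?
0.07209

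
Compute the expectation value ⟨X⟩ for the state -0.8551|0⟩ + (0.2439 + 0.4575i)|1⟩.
-0.4171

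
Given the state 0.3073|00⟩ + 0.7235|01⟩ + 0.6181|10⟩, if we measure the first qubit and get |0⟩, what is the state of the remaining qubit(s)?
0.3909|0⟩ + 0.9204|1⟩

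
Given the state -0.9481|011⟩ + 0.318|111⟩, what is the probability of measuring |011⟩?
0.8989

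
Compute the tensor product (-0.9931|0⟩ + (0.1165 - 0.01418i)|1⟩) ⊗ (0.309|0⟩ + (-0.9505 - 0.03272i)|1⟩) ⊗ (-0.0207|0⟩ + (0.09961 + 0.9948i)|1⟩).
0.006352|000⟩ + (-0.03057 - 0.3053i)|001⟩ + (-0.01954 - 0.0006726i)|010⟩ + (0.0617 + 0.9423i)|011⟩ + (-0.0007452 + 0.0000907i)|100⟩ + (0.007945 + 0.03537i)|101⟩ + (0.002302 - 0.0002001i)|110⟩ + (-0.02069 - 0.1097i)|111⟩

amp(|b₁b₂…⟩) = product of the factor amplitudes for bits b₁, b₂, …; only kets whose every factor amplitude is nonzero survive.
|000⟩: (-0.9931)(0.309)(-0.0207) = 0.006352
|001⟩: (-0.9931)(0.309)(0.09961 + 0.9948i) = (-0.03057 - 0.3053i)
|010⟩: (-0.9931)(-0.9505 - 0.03272i)(-0.0207) = (-0.01954 - 0.0006726i)
|011⟩: (-0.9931)(-0.9505 - 0.03272i)(0.09961 + 0.9948i) = (0.0617 + 0.9423i)
|100⟩: (0.1165 - 0.01418i)(0.309)(-0.0207) = (-0.0007452 + 0.0000907i)
|101⟩: (0.1165 - 0.01418i)(0.309)(0.09961 + 0.9948i) = (0.007945 + 0.03537i)
|110⟩: (0.1165 - 0.01418i)(-0.9505 - 0.03272i)(-0.0207) = (0.002302 - 0.0002001i)
|111⟩: (0.1165 - 0.01418i)(-0.9505 - 0.03272i)(0.09961 + 0.9948i) = (-0.02069 - 0.1097i)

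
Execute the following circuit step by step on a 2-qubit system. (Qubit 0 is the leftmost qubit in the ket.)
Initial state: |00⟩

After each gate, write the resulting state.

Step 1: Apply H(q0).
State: 1/√2|00⟩ + 1/√2|10⟩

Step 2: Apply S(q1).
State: 1/√2|00⟩ + 1/√2|10⟩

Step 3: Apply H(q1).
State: 1/2|00⟩ + 1/2|01⟩ + 1/2|10⟩ + 1/2|11⟩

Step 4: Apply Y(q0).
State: -(1/2)i|00⟩ - (1/2)i|01⟩ + (1/2)i|10⟩ + (1/2)i|11⟩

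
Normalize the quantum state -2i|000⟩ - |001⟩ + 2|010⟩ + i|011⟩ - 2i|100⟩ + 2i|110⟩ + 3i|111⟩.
-0.3849i|000⟩ - 0.1925|001⟩ + 0.3849|010⟩ + 0.1925i|011⟩ - 0.3849i|100⟩ + 0.3849i|110⟩ + (1/√3)i|111⟩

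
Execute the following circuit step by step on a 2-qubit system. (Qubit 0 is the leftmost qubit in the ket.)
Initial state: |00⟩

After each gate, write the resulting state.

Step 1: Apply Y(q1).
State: i|01⟩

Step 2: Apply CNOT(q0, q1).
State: i|01⟩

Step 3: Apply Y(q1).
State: |00⟩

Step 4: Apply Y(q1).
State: i|01⟩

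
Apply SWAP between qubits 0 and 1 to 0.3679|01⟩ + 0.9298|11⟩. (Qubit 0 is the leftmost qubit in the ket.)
0.3679|10⟩ + 0.9298|11⟩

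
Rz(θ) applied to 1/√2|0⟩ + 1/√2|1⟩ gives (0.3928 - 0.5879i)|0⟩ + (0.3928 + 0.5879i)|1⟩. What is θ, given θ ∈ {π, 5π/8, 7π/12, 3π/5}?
5π/8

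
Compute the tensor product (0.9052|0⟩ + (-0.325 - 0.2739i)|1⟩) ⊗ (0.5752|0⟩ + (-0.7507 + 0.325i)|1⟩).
0.5207|00⟩ + (-0.6795 + 0.2942i)|01⟩ + (-0.1869 - 0.1575i)|10⟩ + (0.333 + 0.09999i)|11⟩

amp(|b₁b₂…⟩) = product of the factor amplitudes for bits b₁, b₂, …; only kets whose every factor amplitude is nonzero survive.
|00⟩: (0.9052)(0.5752) = 0.5207
|01⟩: (0.9052)(-0.7507 + 0.325i) = (-0.6795 + 0.2942i)
|10⟩: (-0.325 - 0.2739i)(0.5752) = (-0.1869 - 0.1575i)
|11⟩: (-0.325 - 0.2739i)(-0.7507 + 0.325i) = (0.333 + 0.09999i)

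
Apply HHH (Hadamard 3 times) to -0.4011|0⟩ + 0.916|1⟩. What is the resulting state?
0.3641|0⟩ - 0.9313|1⟩

H² = I, so H^3 = H: a single Hadamard. With (a, b) = (-0.4011, 0.916), H gives ((a + b)/√2, (a − b)/√2) = (0.3641, -0.9313).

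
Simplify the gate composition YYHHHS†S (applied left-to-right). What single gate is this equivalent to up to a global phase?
H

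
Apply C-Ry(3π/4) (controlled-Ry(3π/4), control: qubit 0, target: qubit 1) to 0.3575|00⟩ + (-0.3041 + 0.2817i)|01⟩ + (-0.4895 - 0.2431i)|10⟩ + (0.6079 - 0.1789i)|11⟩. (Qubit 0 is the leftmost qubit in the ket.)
0.3575|00⟩ + (-0.3041 + 0.2817i)|01⟩ + (-0.7489 + 0.07225i)|10⟩ + (-0.2196 - 0.2931i)|11⟩

C-Ry(3π/4) leaves the control-|0⟩ kets |00⟩, |01⟩ unchanged and applies Ry(3π/4) to qubit 1 on the control-|1⟩ pair (|10⟩, |11⟩).
Ry(3π/4) = [[cos(θ/2), −sin(θ/2)], [sin(θ/2), cos(θ/2)]]; θ = 3π/4, cos(θ/2) ≈ 0.382683, sin(θ/2) ≈ 0.92388.
With a = amp(|10⟩) = (-0.4895 - 0.2431i) and b = amp(|11⟩) = (0.6079 - 0.1789i):
new amp(|10⟩) = (0.382683)·a + (-0.92388)·b = (-0.7489 + 0.07225i)
new amp(|11⟩) = (0.92388)·a + (0.382683)·b = (-0.2196 - 0.2931i)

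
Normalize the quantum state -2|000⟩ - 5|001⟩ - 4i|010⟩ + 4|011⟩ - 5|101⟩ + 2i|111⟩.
-0.2108|000⟩ - 0.527|001⟩ - 0.4216i|010⟩ + 0.4216|011⟩ - 0.527|101⟩ + 0.2108i|111⟩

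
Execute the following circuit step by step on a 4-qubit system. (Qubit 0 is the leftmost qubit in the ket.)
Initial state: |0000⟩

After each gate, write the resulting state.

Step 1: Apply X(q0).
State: |1000⟩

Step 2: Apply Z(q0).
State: -|1000⟩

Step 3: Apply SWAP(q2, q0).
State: -|0010⟩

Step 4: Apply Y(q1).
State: -i|0110⟩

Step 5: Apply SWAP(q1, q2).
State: -i|0110⟩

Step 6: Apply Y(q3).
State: |0111⟩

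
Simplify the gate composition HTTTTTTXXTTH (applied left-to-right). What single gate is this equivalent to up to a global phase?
I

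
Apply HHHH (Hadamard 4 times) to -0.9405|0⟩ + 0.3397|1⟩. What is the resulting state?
-0.9405|0⟩ + 0.3397|1⟩

H² = I, so an even number of Hadamards cancels: H^4 = I and the state is unchanged.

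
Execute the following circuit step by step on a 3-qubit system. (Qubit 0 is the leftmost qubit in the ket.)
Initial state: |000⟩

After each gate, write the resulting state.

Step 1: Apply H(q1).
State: 1/√2|000⟩ + 1/√2|010⟩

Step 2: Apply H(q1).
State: |000⟩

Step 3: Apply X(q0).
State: |100⟩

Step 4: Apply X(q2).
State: |101⟩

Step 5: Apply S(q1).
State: |101⟩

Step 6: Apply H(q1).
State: 1/√2|101⟩ + 1/√2|111⟩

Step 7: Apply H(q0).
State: 1/2|001⟩ + 1/2|011⟩ - 1/2|101⟩ - 1/2|111⟩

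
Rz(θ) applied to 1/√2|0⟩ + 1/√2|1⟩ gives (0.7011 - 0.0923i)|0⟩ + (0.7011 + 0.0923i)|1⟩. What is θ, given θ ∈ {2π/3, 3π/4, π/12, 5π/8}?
π/12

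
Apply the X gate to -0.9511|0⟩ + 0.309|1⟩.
0.309|0⟩ - 0.9511|1⟩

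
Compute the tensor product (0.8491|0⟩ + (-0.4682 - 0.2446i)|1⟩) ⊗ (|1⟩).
0.8491|01⟩ + (-0.4682 - 0.2446i)|11⟩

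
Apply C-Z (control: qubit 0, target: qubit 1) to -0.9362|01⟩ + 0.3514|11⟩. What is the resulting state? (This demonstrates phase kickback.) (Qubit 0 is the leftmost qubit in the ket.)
-0.9362|01⟩ - 0.3514|11⟩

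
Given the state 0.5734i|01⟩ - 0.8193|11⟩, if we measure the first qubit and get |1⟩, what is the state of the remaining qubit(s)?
-|1⟩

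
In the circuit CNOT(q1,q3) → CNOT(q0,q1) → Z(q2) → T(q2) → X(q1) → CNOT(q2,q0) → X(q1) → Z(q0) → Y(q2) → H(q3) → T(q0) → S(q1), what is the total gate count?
12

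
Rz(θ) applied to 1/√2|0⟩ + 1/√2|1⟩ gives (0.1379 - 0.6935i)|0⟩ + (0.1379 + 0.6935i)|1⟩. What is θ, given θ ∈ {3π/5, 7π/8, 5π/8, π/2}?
7π/8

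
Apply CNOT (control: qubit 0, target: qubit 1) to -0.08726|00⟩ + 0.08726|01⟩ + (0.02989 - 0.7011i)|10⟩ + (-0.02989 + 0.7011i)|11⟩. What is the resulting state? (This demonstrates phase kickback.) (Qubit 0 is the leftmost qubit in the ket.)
-0.08726|00⟩ + 0.08726|01⟩ + (-0.02989 + 0.7011i)|10⟩ + (0.02989 - 0.7011i)|11⟩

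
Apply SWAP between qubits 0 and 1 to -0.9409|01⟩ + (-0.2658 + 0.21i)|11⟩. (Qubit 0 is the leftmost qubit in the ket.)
-0.9409|10⟩ + (-0.2658 + 0.21i)|11⟩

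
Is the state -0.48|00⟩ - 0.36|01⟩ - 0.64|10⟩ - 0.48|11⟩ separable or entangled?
Separable

Writing the state as a|00⟩ + b|01⟩ + c|10⟩ + d|11⟩, it is a product state iff ad − bc = 0.
Here (a, b, c, d) = (-0.48, -0.36, -0.64, -0.48): ad − bc = (-0.48)(-0.48) − (-0.36)(-0.64) = 0, so the state is separable.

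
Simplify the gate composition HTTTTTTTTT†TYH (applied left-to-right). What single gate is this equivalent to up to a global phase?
Y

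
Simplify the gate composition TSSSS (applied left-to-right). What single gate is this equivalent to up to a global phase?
T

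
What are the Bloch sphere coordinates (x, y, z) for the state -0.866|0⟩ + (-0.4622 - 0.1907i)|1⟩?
(0.8005, 0.3303, 0.5)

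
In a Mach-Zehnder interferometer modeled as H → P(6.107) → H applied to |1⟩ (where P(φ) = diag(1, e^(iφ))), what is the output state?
(0.00774 + 0.08764i)|0⟩ + (0.9923 - 0.08764i)|1⟩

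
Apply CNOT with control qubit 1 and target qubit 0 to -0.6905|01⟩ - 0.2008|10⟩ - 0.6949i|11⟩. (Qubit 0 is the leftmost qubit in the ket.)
-0.6949i|01⟩ - 0.2008|10⟩ - 0.6905|11⟩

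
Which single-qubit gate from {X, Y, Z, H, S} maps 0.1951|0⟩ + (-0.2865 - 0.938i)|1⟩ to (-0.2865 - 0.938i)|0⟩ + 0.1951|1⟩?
X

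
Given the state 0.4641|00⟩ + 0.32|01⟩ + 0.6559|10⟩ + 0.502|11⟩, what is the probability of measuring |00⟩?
0.2154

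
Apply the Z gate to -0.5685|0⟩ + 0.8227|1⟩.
-0.5685|0⟩ - 0.8227|1⟩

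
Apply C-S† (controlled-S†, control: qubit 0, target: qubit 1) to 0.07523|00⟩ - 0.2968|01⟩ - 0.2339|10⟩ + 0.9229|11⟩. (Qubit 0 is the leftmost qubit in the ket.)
0.07523|00⟩ - 0.2968|01⟩ - 0.2339|10⟩ - 0.9229i|11⟩

C-S† leaves the control-|0⟩ kets |00⟩, |01⟩ unchanged and applies S† to qubit 1 on the control-|1⟩ pair (|10⟩, |11⟩).
S† = [[1, 0], [0, -i]].
With a = amp(|10⟩) = -0.2339 and b = amp(|11⟩) = 0.9229:
new amp(|10⟩) = (1)·a = -0.2339
new amp(|11⟩) = (-i)·b = -0.9229i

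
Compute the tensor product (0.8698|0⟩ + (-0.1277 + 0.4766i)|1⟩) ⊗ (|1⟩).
0.8698|01⟩ + (-0.1277 + 0.4766i)|11⟩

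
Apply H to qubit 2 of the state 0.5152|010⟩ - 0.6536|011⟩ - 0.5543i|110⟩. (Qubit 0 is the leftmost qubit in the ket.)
-0.09786|010⟩ + 0.8265|011⟩ - 0.3919i|110⟩ - 0.3919i|111⟩

H on qubit 2 mixes each pair of kets that differ only in qubit 2: amplitudes (a, b) of (|…0…⟩, |…1…⟩) become ((a + b)/√2, (a − b)/√2). Kets absent from the input have amplitude 0.
(|010⟩, |011⟩): (a, b) = (0.5152, -0.6536) → (-0.09786, 0.8265)
(|110⟩, |111⟩): (a, b) = (-0.5543i, 0) → (-0.3919i, -0.3919i)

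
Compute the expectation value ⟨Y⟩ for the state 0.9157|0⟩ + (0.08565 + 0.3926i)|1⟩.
0.719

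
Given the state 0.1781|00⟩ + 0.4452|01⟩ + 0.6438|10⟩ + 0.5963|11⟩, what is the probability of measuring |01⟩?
0.1982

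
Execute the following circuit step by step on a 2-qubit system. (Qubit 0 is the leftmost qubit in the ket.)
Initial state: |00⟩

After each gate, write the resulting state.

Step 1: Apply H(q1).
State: 1/√2|00⟩ + 1/√2|01⟩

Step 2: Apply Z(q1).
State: 1/√2|00⟩ - 1/√2|01⟩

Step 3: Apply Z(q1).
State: 1/√2|00⟩ + 1/√2|01⟩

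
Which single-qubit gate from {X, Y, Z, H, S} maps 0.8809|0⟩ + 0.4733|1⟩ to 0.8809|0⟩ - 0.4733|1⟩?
Z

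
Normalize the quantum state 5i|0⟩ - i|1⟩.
0.9806i|0⟩ - 0.1961i|1⟩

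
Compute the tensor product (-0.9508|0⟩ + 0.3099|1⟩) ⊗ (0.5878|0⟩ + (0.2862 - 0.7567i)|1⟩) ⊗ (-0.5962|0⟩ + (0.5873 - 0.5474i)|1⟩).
0.3332|000⟩ + (-0.3282 + 0.3059i)|001⟩ + (0.1622 - 0.4289i)|010⟩ + (0.234 + 0.5715i)|011⟩ - 0.1086|100⟩ + (0.107 - 0.09971i)|101⟩ + (-0.05288 + 0.1398i)|110⟩ + (-0.07628 - 0.1863i)|111⟩

amp(|b₁b₂…⟩) = product of the factor amplitudes for bits b₁, b₂, …; only kets whose every factor amplitude is nonzero survive.
|000⟩: (-0.9508)(0.5878)(-0.5962) = 0.3332
|001⟩: (-0.9508)(0.5878)(0.5873 - 0.5474i) = (-0.3282 + 0.3059i)
|010⟩: (-0.9508)(0.2862 - 0.7567i)(-0.5962) = (0.1622 - 0.4289i)
|011⟩: (-0.9508)(0.2862 - 0.7567i)(0.5873 - 0.5474i) = (0.234 + 0.5715i)
|100⟩: (0.3099)(0.5878)(-0.5962) = -0.1086
|101⟩: (0.3099)(0.5878)(0.5873 - 0.5474i) = (0.107 - 0.09971i)
|110⟩: (0.3099)(0.2862 - 0.7567i)(-0.5962) = (-0.05288 + 0.1398i)
|111⟩: (0.3099)(0.2862 - 0.7567i)(0.5873 - 0.5474i) = (-0.07628 - 0.1863i)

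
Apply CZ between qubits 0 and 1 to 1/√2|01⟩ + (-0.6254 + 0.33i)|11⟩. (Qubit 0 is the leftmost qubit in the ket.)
1/√2|01⟩ + (0.6254 - 0.33i)|11⟩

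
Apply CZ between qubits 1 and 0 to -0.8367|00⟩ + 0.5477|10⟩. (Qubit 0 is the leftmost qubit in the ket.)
-0.8367|00⟩ + 0.5477|10⟩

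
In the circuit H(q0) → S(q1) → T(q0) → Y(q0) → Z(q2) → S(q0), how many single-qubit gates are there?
6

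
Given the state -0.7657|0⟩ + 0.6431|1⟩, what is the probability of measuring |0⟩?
0.5863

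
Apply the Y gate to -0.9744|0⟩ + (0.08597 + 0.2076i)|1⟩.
(0.2076 - 0.08597i)|0⟩ - 0.9744i|1⟩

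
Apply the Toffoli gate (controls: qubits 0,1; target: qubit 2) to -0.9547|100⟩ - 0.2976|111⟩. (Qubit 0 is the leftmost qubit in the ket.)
-0.9547|100⟩ - 0.2976|110⟩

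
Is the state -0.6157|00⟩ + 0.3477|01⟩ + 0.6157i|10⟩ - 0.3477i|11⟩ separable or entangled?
Separable

Writing the state as a|00⟩ + b|01⟩ + c|10⟩ + d|11⟩, it is a product state iff ad − bc = 0.
Here (a, b, c, d) = (-0.6157, 0.3477, 0.6157i, -0.3477i): ad − bc = (-0.6157)(-0.3477i) − (0.3477)(0.6157i) = 0, so the state is separable.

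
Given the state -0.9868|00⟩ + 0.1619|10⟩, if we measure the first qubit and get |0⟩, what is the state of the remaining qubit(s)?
-|0⟩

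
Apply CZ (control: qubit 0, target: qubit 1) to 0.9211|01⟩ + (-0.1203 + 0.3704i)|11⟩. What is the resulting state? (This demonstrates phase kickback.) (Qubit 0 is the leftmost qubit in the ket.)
0.9211|01⟩ + (0.1203 - 0.3704i)|11⟩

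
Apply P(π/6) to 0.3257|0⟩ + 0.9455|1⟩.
0.3257|0⟩ + (0.8188 + 0.4728i)|1⟩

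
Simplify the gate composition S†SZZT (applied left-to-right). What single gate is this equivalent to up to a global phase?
T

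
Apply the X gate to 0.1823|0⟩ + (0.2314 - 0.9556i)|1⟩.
(0.2314 - 0.9556i)|0⟩ + 0.1823|1⟩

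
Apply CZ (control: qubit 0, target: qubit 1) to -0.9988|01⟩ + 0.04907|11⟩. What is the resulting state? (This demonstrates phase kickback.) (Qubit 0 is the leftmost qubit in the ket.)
-0.9988|01⟩ - 0.04907|11⟩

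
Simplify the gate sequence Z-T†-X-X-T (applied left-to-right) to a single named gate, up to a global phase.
Z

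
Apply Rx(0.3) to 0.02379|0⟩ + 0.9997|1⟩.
(0.02352 - 0.1494i)|0⟩ + (0.9885 - 0.003555i)|1⟩

Rx(0.3) = [[cos(θ/2), −i·sin(θ/2)], [−i·sin(θ/2), cos(θ/2)]]; θ = 0.3, cos(θ/2) ≈ 0.988771, sin(θ/2) ≈ 0.149438.
With a = amp(|0⟩) = 0.02379 and b = amp(|1⟩) = 0.9997:
new amp(|0⟩) = (0.988771)·a + (-0.149438i)·b = (0.02352 - 0.1494i)
new amp(|1⟩) = (-0.149438i)·a + (0.988771)·b = (0.9885 - 0.003555i)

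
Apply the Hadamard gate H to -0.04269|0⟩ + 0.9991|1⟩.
0.6763|0⟩ - 0.7367|1⟩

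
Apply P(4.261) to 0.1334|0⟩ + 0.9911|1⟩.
0.1334|0⟩ + (-0.4323 - 0.8918i)|1⟩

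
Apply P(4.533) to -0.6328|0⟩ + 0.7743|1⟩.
-0.6328|0⟩ + (-0.1382 - 0.7619i)|1⟩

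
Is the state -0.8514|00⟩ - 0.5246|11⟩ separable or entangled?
Entangled

Writing the state as a|00⟩ + b|01⟩ + c|10⟩ + d|11⟩, it is a product state iff ad − bc = 0.
Here (a, b, c, d) = (-0.8514, 0, 0, -0.5246): ad − bc = (-0.8514)(-0.5246) − (0)(0) = 0.4466 ≠ 0, so the state is entangled.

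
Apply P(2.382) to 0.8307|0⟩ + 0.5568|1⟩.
0.8307|0⟩ + (-0.4037 + 0.3834i)|1⟩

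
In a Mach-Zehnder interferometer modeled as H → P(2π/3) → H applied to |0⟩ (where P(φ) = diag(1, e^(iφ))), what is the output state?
(0.25 + 0.433i)|0⟩ + (0.75 - 0.433i)|1⟩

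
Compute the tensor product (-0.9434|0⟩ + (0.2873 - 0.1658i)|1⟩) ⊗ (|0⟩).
-0.9434|00⟩ + (0.2873 - 0.1658i)|10⟩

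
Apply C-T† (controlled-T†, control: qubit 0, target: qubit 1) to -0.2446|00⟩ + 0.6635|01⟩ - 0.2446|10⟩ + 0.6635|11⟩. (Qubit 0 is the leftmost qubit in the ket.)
-0.2446|00⟩ + 0.6635|01⟩ - 0.2446|10⟩ + (0.4692 - 0.4692i)|11⟩

C-T† leaves the control-|0⟩ kets |00⟩, |01⟩ unchanged and applies T† to qubit 1 on the control-|1⟩ pair (|10⟩, |11⟩).
T† = [[1, 0], [0, (1/√2 - (1/√2)i)]].
With a = amp(|10⟩) = -0.2446 and b = amp(|11⟩) = 0.6635:
new amp(|10⟩) = (1)·a = -0.2446
new amp(|11⟩) = (1/√2 - (1/√2)i)·b = (0.4692 - 0.4692i)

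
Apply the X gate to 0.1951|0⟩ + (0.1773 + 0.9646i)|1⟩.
(0.1773 + 0.9646i)|0⟩ + 0.1951|1⟩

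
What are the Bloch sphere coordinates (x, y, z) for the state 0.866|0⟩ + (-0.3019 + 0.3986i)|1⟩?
(-0.5229, 0.6904, 0.4999)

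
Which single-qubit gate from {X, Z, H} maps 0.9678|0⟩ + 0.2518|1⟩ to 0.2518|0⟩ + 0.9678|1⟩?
X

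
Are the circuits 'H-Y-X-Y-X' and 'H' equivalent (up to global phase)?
Yes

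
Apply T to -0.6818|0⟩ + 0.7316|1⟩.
-0.6818|0⟩ + (0.5173 + 0.5173i)|1⟩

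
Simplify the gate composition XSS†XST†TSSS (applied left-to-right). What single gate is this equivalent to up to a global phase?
I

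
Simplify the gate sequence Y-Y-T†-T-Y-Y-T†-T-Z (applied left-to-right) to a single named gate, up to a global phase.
Z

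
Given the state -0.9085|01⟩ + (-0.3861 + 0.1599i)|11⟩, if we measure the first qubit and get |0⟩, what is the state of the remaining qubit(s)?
-|1⟩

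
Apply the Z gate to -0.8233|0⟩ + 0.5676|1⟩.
-0.8233|0⟩ - 0.5676|1⟩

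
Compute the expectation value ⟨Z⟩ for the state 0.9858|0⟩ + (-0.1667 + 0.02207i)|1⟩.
0.9435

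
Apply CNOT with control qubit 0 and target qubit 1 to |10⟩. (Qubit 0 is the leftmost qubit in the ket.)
|11⟩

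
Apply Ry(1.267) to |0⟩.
0.806|0⟩ + 0.592|1⟩

Ry(1.267) = [[cos(θ/2), −sin(θ/2)], [sin(θ/2), cos(θ/2)]]; θ = 1.267, cos(θ/2) ≈ 0.805961, sin(θ/2) ≈ 0.591969.
With a = amp(|0⟩) = 1 and b = amp(|1⟩) = 0:
new amp(|0⟩) = (0.805961)·a + (-0.591969)·b = 0.806
new amp(|1⟩) = (0.591969)·a + (0.805961)·b = 0.592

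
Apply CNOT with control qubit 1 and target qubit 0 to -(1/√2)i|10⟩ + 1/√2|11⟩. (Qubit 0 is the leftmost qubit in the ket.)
1/√2|01⟩ - (1/√2)i|10⟩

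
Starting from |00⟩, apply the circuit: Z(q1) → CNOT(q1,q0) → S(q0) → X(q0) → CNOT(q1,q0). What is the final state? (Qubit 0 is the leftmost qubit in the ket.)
|10⟩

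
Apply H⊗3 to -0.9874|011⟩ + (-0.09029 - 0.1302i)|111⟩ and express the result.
(-0.381 - 0.04603i)|000⟩ + (0.381 + 0.04603i)|001⟩ + (0.381 + 0.04603i)|010⟩ + (-0.381 - 0.04603i)|011⟩ + (-0.3172 + 0.04603i)|100⟩ + (0.3172 - 0.04603i)|101⟩ + (0.3172 - 0.04603i)|110⟩ + (-0.3172 + 0.04603i)|111⟩

H⊗3 gives amp(|y⟩) = (1/2√2) Σ_x (−1)^(x·y) amp(|x⟩), where x·y is the number of positions in which both x and y have a 1.
|000⟩: (-0.9874 + (-0.09029 - 0.1302i))/(2√2) = (-0.381 - 0.04603i)
|001⟩: (0.9874 - (-0.09029 - 0.1302i))/(2√2) = (0.381 + 0.04603i)
|010⟩: (0.9874 - (-0.09029 - 0.1302i))/(2√2) = (0.381 + 0.04603i)
|011⟩: (-0.9874 + (-0.09029 - 0.1302i))/(2√2) = (-0.381 - 0.04603i)
|100⟩: (-0.9874 - (-0.09029 - 0.1302i))/(2√2) = (-0.3172 + 0.04603i)
|101⟩: (0.9874 + (-0.09029 - 0.1302i))/(2√2) = (0.3172 - 0.04603i)
|110⟩: (0.9874 + (-0.09029 - 0.1302i))/(2√2) = (0.3172 - 0.04603i)
|111⟩: (-0.9874 - (-0.09029 - 0.1302i))/(2√2) = (-0.3172 + 0.04603i)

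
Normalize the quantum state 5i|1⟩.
i|1⟩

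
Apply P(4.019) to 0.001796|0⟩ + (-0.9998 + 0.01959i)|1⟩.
0.001796|0⟩ + (0.6541 + 0.7564i)|1⟩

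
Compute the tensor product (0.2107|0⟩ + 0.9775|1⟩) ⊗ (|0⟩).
0.2107|00⟩ + 0.9775|10⟩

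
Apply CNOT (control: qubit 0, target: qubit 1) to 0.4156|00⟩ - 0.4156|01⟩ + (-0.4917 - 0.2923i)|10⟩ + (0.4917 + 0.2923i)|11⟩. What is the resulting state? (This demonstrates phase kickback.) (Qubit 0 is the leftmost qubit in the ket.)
0.4156|00⟩ - 0.4156|01⟩ + (0.4917 + 0.2923i)|10⟩ + (-0.4917 - 0.2923i)|11⟩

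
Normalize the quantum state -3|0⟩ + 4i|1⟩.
-0.6|0⟩ + 0.8i|1⟩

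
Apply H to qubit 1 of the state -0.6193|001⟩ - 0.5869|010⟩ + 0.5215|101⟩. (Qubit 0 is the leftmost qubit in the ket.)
-0.415|000⟩ - 0.4379|001⟩ + 0.415|010⟩ - 0.4379|011⟩ + 0.3688|101⟩ + 0.3688|111⟩

H on qubit 1 mixes each pair of kets that differ only in qubit 1: amplitudes (a, b) of (|…0…⟩, |…1…⟩) become ((a + b)/√2, (a − b)/√2). Kets absent from the input have amplitude 0.
(|000⟩, |010⟩): (a, b) = (0, -0.5869) → (-0.415, 0.415)
(|001⟩, |011⟩): (a, b) = (-0.6193, 0) → (-0.4379, -0.4379)
(|101⟩, |111⟩): (a, b) = (0.5215, 0) → (0.3688, 0.3688)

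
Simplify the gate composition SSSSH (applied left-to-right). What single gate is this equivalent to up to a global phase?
H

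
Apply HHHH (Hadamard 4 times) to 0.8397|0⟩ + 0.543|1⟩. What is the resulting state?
0.8397|0⟩ + 0.543|1⟩

H² = I, so an even number of Hadamards cancels: H^4 = I and the state is unchanged.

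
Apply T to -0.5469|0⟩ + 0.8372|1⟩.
-0.5469|0⟩ + (0.592 + 0.592i)|1⟩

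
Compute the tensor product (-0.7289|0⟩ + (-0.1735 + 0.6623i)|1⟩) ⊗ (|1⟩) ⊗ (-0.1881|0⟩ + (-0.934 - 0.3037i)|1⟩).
0.1371|010⟩ + (0.6808 + 0.2214i)|011⟩ + (0.03264 - 0.1246i)|110⟩ + (0.3632 - 0.5659i)|111⟩

amp(|b₁b₂…⟩) = product of the factor amplitudes for bits b₁, b₂, …; only kets whose every factor amplitude is nonzero survive.
|010⟩: (-0.7289)(1)(-0.1881) = 0.1371
|011⟩: (-0.7289)(1)(-0.934 - 0.3037i) = (0.6808 + 0.2214i)
|110⟩: (-0.1735 + 0.6623i)(1)(-0.1881) = (0.03264 - 0.1246i)
|111⟩: (-0.1735 + 0.6623i)(1)(-0.934 - 0.3037i) = (0.3632 - 0.5659i)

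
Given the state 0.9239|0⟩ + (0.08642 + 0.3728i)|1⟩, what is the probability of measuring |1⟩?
0.1464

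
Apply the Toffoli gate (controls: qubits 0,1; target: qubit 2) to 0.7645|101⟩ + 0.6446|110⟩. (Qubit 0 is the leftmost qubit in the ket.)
0.7645|101⟩ + 0.6446|111⟩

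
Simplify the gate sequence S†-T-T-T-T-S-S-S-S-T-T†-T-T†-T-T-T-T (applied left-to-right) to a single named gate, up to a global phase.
S†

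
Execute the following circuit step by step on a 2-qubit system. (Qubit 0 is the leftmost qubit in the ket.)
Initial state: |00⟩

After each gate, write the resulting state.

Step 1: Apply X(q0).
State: |10⟩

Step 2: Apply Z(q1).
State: |10⟩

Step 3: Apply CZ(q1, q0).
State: |10⟩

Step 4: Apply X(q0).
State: |00⟩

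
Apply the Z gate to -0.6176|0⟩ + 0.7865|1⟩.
-0.6176|0⟩ - 0.7865|1⟩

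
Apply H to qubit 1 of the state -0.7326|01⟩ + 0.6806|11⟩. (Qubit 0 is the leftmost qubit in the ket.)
-0.518|00⟩ + 0.518|01⟩ + 0.4813|10⟩ - 0.4813|11⟩

H on qubit 1 mixes each pair of kets that differ only in qubit 1: amplitudes (a, b) of (|…0…⟩, |…1…⟩) become ((a + b)/√2, (a − b)/√2). Kets absent from the input have amplitude 0.
(|00⟩, |01⟩): (a, b) = (0, -0.7326) → (-0.518, 0.518)
(|10⟩, |11⟩): (a, b) = (0, 0.6806) → (0.4813, -0.4813)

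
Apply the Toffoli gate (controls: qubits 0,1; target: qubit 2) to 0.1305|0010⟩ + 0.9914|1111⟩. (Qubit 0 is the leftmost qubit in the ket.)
0.1305|0010⟩ + 0.9914|1101⟩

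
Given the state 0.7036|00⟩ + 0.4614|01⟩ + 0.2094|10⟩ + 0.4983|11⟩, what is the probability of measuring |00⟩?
0.4951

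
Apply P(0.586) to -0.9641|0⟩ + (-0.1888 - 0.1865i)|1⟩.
-0.9641|0⟩ + (-0.05416 - 0.2598i)|1⟩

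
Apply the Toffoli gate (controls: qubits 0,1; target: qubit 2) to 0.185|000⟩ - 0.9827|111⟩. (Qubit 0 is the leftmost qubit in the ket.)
0.185|000⟩ - 0.9827|110⟩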